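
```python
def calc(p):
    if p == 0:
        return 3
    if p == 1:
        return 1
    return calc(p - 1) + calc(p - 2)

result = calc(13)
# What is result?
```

Build up from base cases: calc(0)=3, calc(1)=1, calc(2)=4, calc(3)=5, calc(4)=9, calc(5)=14, calc(6)=23, ..., calc(13)=665

Answer: 665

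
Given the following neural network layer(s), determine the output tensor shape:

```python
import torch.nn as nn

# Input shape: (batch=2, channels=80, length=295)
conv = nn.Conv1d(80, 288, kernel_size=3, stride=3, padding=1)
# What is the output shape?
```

Input: (2, 80, 295) -> Output: (2, 288, 99)

Answer: (2, 288, 99)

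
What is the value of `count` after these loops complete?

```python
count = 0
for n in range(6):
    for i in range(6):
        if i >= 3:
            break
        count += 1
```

Inner breaks at 3, outer runs 6 times
`count` takes the values: 0 → 1 → 2 → 3 → 4 → 5 → 6 → 7 → 8 → 9 → 10 → 11 → 12 → 13 → 14 → 15 → 16 → 17 → 18

Answer: 18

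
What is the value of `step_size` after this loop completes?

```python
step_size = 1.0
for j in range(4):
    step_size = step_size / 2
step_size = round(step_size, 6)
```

Halving LR 4 times: 1 / 2^4
`step_size` takes the values: 1.0 → 0.5 → 0.25 → 0.125 → 0.0625

Answer: 0.0625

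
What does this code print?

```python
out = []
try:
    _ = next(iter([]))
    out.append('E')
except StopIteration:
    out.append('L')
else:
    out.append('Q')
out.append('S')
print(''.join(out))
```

Execution trace: 'L' (except StopIteration) → 'S' (after the try/except). Output: LS

Answer: LS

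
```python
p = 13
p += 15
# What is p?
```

Trace:
`p = 13` → p = 13
`p += 15` → p = 28
So p = 28

Answer: 28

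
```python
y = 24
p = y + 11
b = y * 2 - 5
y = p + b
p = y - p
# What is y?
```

Trace:
`y = 24` → y = 24
`p = y + 11` → p = 35
`b = y * 2 - 5` → b = 43
`y = p + b` → y = 78
`p = y - p` → p = 43
So y = 78

Answer: 78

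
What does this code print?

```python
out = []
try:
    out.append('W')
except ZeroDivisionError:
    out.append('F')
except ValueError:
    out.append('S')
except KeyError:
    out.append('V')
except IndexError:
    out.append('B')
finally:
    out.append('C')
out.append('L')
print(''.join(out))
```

Execution trace: 'W' (try body, no exception) → 'C' (finally) → 'L' (after the try/except). Output: WCL

Answer: WCL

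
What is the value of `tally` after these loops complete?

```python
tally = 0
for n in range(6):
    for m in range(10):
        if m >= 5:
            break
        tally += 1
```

Inner breaks at 5, outer runs 6 times
`tally` takes the values: 0 → 1 → 2 → 3 → 4 → 5 → 6 → 7 → 8 → 9 → 10 → 11 → 12 → 13 → 14 → 15 → 16 → 17 → 18 → 19 → 20 → 21 → 22 → 23 → 24 → 25 → 26 → 27 → 28 → 29 → 30

Answer: 30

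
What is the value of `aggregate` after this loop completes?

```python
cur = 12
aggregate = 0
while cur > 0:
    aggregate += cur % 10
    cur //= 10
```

Sum digits of 12
`aggregate` takes the values: 0 → 2 → 3

Answer: 3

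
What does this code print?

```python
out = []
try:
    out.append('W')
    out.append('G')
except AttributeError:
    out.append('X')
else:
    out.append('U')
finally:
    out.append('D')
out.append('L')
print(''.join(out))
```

Execution trace: 'W' (try body) → 'G' (try body, no exception) → 'U' (else) → 'D' (finally) → 'L' (after the try/except). Output: WGUDL

Answer: WGUDL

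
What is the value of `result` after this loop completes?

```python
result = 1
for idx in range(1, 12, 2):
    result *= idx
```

Product of 1, 3, 5, ... up to 11
`result` takes the values: 1 → 3 → 15 → 105 → 945 → 10395

Answer: 10395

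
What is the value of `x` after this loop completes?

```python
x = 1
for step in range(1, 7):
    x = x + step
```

Start at 1, add 1 through 6
`x` takes the values: 1 → 2 → 4 → 7 → 11 → 16 → 22

Answer: 22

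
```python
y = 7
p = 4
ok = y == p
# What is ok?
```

Trace:
`y = 7` → y = 7
`p = 4` → p = 4
`ok = y == p` → ok = False
So ok = False

Answer: False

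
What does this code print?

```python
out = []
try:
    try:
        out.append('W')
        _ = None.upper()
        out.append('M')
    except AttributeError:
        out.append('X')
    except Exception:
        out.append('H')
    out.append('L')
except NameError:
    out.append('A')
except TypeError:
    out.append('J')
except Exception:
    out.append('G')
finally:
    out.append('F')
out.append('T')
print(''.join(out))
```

Execution trace: 'W' (inner try body) → 'X' (inner except AttributeError) → 'L' (try body, no exception) → 'F' (finally) → 'T' (after the try/except). Output: WXLFT

Answer: WXLFT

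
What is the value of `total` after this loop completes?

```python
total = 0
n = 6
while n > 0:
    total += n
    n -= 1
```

Sum 6 down to 1
`total` takes the values: 0 → 6 → 11 → 15 → 18 → 20 → 21

Answer: 21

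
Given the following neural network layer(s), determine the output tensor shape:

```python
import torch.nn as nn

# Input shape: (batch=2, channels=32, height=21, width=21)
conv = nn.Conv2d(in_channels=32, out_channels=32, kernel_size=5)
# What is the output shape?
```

Input: (2, 32, 21, 21) -> Output: (2, 32, 17, 17)

Answer: (2, 32, 17, 17)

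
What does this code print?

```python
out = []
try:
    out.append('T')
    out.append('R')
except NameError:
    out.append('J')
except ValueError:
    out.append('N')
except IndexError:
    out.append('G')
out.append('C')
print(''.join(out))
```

Execution trace: 'T' (try body) → 'R' (try body, no exception) → 'C' (after the try/except). Output: TRC

Answer: TRC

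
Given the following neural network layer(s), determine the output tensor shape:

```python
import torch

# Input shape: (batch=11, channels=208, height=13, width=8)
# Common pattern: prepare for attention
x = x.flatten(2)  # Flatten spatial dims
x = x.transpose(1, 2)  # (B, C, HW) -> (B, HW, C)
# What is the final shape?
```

Input: (11, 208, 13, 8) -> after flatten(2): (11, 208, 104) -> Output: (11, 104, 208)

Answer: (11, 104, 208)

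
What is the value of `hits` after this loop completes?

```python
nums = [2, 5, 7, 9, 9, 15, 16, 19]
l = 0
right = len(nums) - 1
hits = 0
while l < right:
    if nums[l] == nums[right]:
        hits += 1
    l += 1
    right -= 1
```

Count matching pairs from ends
`hits` takes the values: 0 → 1

Answer: 1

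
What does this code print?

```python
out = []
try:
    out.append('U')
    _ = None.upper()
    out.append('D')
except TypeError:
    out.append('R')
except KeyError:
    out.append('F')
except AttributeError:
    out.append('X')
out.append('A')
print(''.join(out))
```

Execution trace: 'U' (try body) → 'X' (except AttributeError) → 'A' (after the try/except). Output: UXA

Answer: UXA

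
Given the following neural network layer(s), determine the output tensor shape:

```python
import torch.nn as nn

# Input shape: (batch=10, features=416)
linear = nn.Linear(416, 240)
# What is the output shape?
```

Input: (10, 416) -> Output: (10, 240)

Answer: (10, 240)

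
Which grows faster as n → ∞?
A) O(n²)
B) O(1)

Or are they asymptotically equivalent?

O(n²) vs O(1): Higher order terms dominate.

Answer: A) O(n²) grows faster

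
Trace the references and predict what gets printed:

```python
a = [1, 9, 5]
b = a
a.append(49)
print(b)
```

Key concept: basic list aliasing.
Step by step:
`a = [1, 9, 5]` → a = [1, 9, 5]
`b = a` → b = [1, 9, 5] (same object as a)
`a.append(49)` → a = [1, 9, 5, 49] (same object as b); b = [1, 9, 5, 49] (same object as a)
`print(b)` → prints [1, 9, 5, 49]

Answer: [1, 9, 5, 49]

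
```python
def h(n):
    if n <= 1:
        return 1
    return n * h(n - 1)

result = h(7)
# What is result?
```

h(7) = 7 * 6 * 5 * 4 * 3 * 2 * 1 = 5040

Answer: 5040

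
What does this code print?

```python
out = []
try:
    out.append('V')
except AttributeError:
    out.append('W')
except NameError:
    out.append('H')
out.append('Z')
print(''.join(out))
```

Execution trace: 'V' (try body, no exception) → 'Z' (after the try/except). Output: VZ

Answer: VZ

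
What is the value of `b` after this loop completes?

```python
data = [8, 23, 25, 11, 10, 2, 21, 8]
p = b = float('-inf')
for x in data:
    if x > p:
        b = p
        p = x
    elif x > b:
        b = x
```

Second largest (with repeats) in [8, 23, 25, 11, 10, 2, 21, 8]
`b` takes the values: -inf → 8 → 23

Answer: 23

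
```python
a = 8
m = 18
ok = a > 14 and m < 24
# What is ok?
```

Trace:
`a = 8` → a = 8
`m = 18` → m = 18
`ok = a > 14 and m < 24` → ok = False
So ok = False

Answer: False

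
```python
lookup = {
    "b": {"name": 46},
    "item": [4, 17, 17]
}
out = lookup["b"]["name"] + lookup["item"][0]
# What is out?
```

Trace:
`lookup = { ...` → lookup = {'b': {'name': 46}, 'item': [4, 17, 17]}
`out = lookup["b"]["name"] + lookup["item"][0]` → out = 50
So out = 50

Answer: 50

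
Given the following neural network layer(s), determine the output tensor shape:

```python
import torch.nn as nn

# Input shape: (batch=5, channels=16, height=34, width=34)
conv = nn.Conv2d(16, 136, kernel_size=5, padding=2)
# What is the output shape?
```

Input: (5, 16, 34, 34) -> Output: (5, 136, 34, 34)

Answer: (5, 136, 34, 34)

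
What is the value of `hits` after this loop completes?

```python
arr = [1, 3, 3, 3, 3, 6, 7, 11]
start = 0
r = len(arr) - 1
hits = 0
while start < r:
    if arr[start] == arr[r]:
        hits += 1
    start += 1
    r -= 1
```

Count matching pairs from ends
`hits` takes the values: 0 → 1

Answer: 1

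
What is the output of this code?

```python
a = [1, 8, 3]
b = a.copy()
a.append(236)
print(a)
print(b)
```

Key concept: list.copy() creates independent copy.
Step by step:
`a = [1, 8, 3]` → a = [1, 8, 3]
`b = a.copy()` → b = [1, 8, 3]
`a.append(236)` → a = [1, 8, 3, 236]
`print(a)` → prints [1, 8, 3, 236]
`print(b)` → prints [1, 8, 3]

Answer:
[1, 8, 3, 236]
[1, 8, 3]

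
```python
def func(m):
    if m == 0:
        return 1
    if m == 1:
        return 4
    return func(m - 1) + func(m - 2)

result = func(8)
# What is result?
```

Build up from base cases: func(0)=1, func(1)=4, func(2)=5, func(3)=9, func(4)=14, func(5)=23, func(6)=37, ..., func(8)=97

Answer: 97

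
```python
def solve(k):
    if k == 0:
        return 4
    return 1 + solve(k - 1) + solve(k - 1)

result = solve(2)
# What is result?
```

solve(k) = 1 + 2·solve(k-1), solve(0)=4. Closed form: (4+1)·2^2 - 1 = 19.

Answer: 19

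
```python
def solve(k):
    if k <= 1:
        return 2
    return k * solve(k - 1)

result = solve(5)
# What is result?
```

solve(5) = 5 * 4 * 3 * 2 * 2 = 240

Answer: 240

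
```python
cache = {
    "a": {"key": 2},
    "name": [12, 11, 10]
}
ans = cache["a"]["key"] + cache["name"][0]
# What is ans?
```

Trace:
`cache = { ...` → cache = {'a': {'key': 2}, 'name': [12, 11, 10]}
`ans = cache["a"]["key"] + cache["name"][0]` → ans = 14
So ans = 14

Answer: 14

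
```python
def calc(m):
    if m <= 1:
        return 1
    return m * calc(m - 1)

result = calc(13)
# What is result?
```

calc(13) = 13 * 12 * 11 * 10 * 9 * 8 * 7 * 6 * 5 * 4 * 3 * 2 * 1 = 6227020800

Answer: 6227020800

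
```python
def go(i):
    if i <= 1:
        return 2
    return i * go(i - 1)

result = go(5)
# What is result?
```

go(5) = 5 * 4 * 3 * 2 * 2 = 240

Answer: 240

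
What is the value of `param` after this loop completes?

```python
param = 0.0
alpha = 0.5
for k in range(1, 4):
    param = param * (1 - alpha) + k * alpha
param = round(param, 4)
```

Moving average with lr=0.5
`param` takes the values: 0.0 → 0.5 → 1.25 → 2.125

Answer: 2.125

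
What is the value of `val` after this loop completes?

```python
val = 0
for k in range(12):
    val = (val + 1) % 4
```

Increment mod 4, 12 times = 0
`val` takes the values: 0 → 1 → 2 → 3 → 0 → 1 → 2 → 3 → 0 → 1 → 2 → 3 → 0

Answer: 0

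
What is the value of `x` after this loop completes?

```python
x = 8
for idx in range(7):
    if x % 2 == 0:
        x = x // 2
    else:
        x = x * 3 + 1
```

Collatz-style transformation from 8
`x` takes the values: 8 → 4 → 2 → 1 → 4 → 2 → 1 → 4

Answer: 4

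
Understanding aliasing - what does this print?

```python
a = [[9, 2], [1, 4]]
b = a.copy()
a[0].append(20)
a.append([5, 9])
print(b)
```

Key concept: shallow copy with nested lists.
Step by step:
`a = [[9, 2], [1, 4]]` → a = [[9, 2], [1, 4]]
`b = a.copy()` → b = [[9, 2], [1, 4]]
`a[0].append(20)` → a = [[9, 2, 20], [1, 4]]; b = [[9, 2, 20], [1, 4]]
`a.append([5, 9])` → a = [[9, 2, 20], [1, 4], [5, 9]]
`print(b)` → prints [[9, 2, 20], [1, 4]]

Answer: [[9, 2, 20], [1, 4]]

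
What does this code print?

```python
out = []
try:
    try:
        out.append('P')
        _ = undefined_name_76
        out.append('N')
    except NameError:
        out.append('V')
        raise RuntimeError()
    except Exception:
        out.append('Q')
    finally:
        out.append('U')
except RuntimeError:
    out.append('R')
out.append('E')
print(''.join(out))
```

Execution trace: 'P' (inner try body) → 'V' (inner except NameError) → 'U' (inner finally) → 'R' (outer except RuntimeError) → 'E' (after the try/except). Output: PVURE

Answer: PVURE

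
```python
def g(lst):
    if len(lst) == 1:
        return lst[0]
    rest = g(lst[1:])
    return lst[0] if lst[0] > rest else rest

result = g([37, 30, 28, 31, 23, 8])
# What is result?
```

Recursive max over [37, 30, 28, 31, 23, 8] = 37

Answer: 37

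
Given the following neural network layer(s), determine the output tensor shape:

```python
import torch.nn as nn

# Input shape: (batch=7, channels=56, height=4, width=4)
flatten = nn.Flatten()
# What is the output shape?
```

Input: (7, 56, 4, 4) -> Output: (7, 896)

Answer: (7, 896)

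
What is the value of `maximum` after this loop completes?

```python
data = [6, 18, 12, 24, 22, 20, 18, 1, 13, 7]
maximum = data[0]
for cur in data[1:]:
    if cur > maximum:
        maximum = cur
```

Maximum of [6, 18, 12, 24, 22, 20, 18, 1, 13, 7]
`maximum` takes the values: 6 → 18 → 24

Answer: 24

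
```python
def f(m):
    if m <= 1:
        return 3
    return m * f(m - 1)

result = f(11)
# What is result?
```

f(11) = 11 * 10 * 9 * 8 * 7 * 6 * 5 * 4 * 3 * 2 * 3 = 119750400

Answer: 119750400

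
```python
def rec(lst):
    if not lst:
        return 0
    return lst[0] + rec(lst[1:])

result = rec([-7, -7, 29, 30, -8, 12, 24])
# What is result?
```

(-7) + (-7) + 29 + 30 + (-8) + 12 + 24 + 0 = 73

Answer: 73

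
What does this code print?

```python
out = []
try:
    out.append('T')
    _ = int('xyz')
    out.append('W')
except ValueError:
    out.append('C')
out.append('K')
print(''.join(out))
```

Execution trace: 'T' (try body) → 'C' (except ValueError) → 'K' (after the try/except). Output: TCK

Answer: TCK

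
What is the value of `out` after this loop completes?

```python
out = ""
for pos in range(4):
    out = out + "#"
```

Repeat '#' 4 times
`out` takes the values: "" → "#" → "##" → "###" → "####"

Answer: "####"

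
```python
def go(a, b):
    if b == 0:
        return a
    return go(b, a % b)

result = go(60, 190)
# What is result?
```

go(60, 190) -> go(190, 60) -> go(60, 10) -> go(10, 0) -> 10

Answer: 10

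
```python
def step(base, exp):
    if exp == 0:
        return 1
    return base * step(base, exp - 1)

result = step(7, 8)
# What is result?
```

step(7, 8) = 7 * 7 * 7 * 7 * 7 * 7 * 7 * 7 = 5764801

Answer: 5764801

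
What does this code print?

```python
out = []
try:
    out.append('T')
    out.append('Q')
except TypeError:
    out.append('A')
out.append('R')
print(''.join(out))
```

Execution trace: 'T' (try body) → 'Q' (try body, no exception) → 'R' (after the try/except). Output: TQR

Answer: TQR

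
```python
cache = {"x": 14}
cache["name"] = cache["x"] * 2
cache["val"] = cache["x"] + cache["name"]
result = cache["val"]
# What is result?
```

Trace:
`cache = {"x": 14}` → cache = {'x': 14}
`cache["name"] = cache["x"] * 2` → cache = {'x': 14, 'name': 28}
`cache["val"] = cache["x"] + cache["name"]` → cache = {'x': 14, 'name': 28, 'val': 42}
`result = cache["val"]` → result = 42
So result = 42

Answer: 42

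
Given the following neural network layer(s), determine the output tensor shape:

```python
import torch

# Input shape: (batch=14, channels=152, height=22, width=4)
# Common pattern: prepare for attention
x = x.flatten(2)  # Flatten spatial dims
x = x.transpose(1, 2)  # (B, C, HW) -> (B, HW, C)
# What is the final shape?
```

Input: (14, 152, 22, 4) -> after flatten(2): (14, 152, 88) -> Output: (14, 88, 152)

Answer: (14, 88, 152)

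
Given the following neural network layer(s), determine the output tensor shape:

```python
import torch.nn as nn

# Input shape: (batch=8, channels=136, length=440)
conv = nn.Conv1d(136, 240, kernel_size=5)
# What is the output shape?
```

Input: (8, 136, 440) -> Output: (8, 240, 436)

Answer: (8, 240, 436)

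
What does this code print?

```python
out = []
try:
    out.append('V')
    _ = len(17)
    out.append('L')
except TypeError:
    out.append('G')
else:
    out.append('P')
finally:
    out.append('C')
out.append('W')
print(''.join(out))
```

Execution trace: 'V' (try body) → 'G' (except TypeError) → 'C' (finally) → 'W' (after the try/except). Output: VGCW

Answer: VGCW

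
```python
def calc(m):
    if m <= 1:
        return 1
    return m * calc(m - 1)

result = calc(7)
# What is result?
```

calc(7) = 7 * 6 * 5 * 4 * 3 * 2 * 1 = 5040

Answer: 5040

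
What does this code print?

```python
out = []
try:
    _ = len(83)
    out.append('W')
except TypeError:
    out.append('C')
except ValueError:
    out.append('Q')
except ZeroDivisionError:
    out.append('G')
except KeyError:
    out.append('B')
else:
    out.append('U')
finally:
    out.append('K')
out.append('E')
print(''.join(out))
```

Execution trace: 'C' (except TypeError) → 'K' (finally) → 'E' (after the try/except). Output: CKE

Answer: CKE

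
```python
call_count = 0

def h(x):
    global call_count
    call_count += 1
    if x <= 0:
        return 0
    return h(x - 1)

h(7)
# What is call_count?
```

Linear recursion stepping by 1: 8 calls from x=7 down to ≤0.

Answer: 8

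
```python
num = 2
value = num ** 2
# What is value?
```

Trace:
`num = 2` → num = 2
`value = num ** 2` → value = 4
So value = 4

Answer: 4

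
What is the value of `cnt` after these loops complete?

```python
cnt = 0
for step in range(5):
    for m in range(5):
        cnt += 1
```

5 * 5 = 25
`cnt` takes the values: 0 → 1 → 2 → 3 → 4 → 5 → 6 → 7 → 8 → 9 → 10 → 11 → 12 → 13 → 14 → 15 → 16 → 17 → 18 → 19 → 20 → 21 → 22 → 23 → 24 → 25

Answer: 25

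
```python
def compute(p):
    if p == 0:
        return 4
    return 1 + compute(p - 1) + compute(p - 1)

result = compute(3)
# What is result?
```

compute(p) = 1 + 2·compute(p-1), compute(0)=4. Closed form: (4+1)·2^3 - 1 = 39.

Answer: 39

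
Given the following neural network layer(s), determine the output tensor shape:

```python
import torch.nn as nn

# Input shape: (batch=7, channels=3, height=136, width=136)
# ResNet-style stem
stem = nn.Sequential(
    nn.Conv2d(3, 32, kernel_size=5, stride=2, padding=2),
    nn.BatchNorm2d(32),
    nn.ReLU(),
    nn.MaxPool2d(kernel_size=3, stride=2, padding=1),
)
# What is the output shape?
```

Input: (7, 3, 136, 136) -> after Conv2d 5x5 stride=2: (7, 32, 68, 68) -> Output: (7, 32, 34, 34)

Answer: (7, 32, 34, 34)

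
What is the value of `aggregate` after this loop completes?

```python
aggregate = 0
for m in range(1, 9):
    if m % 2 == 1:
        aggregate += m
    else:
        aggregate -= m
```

Add odd, subtract even
`aggregate` takes the values: 0 → 1 → -1 → 2 → -2 → 3 → -3 → 4 → -4

Answer: -4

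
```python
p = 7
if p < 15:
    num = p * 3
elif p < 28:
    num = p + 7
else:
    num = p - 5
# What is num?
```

Trace:
`p = 7` → p = 7
`if p < 15: ...` → p < 15 is True → num = 21
So num = 21

Answer: 21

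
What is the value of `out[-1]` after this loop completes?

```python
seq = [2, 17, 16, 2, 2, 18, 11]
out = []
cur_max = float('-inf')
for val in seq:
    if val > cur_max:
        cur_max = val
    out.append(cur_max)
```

Running max ends at 18
`out` takes the values: [] → [2] → [2, 17] → [2, 17, 17] → [2, 17, 17, 17] → [2, 17, 17, 17, 17] → [2, 17, 17, 17, 17, 18] → [2, 17, 17, 17, 17, 18, 18]
So `out[-1]` = 18

Answer: 18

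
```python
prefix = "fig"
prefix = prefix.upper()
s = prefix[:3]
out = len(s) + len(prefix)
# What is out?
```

Trace:
`prefix = "fig"` → prefix = 'fig'
`prefix = prefix.upper()` → prefix = 'FIG'
`s = prefix[:3]` → s = 'FIG'
`out = len(s) + len(prefix)` → out = 6
So out = 6

Answer: 6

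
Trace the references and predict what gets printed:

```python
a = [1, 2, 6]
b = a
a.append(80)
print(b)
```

Key concept: basic list aliasing.
Step by step:
`a = [1, 2, 6]` → a = [1, 2, 6]
`b = a` → b = [1, 2, 6] (same object as a)
`a.append(80)` → a = [1, 2, 6, 80] (same object as b); b = [1, 2, 6, 80] (same object as a)
`print(b)` → prints [1, 2, 6, 80]

Answer: [1, 2, 6, 80]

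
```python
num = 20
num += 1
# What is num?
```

Trace:
`num = 20` → num = 20
`num += 1` → num = 21
So num = 21

Answer: 21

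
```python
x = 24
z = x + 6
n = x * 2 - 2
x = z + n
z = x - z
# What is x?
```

Trace:
`x = 24` → x = 24
`z = x + 6` → z = 30
`n = x * 2 - 2` → n = 46
`x = z + n` → x = 76
`z = x - z` → z = 46
So x = 76

Answer: 76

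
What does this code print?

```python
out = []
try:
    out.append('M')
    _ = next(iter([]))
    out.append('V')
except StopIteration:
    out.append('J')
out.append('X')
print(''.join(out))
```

Execution trace: 'M' (try body) → 'J' (except StopIteration) → 'X' (after the try/except). Output: MJX

Answer: MJX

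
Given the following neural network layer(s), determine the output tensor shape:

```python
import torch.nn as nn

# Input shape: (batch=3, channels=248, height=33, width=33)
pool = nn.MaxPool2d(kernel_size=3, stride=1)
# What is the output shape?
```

Input: (3, 248, 33, 33) -> Output: (3, 248, 31, 31)

Answer: (3, 248, 31, 31)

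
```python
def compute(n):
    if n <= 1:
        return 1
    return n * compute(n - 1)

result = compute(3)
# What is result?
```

compute(3) = 3 * 2 * 1 = 6

Answer: 6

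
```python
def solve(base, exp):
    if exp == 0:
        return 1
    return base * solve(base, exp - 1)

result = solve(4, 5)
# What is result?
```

solve(4, 5) = 4 * 4 * 4 * 4 * 4 = 1024

Answer: 1024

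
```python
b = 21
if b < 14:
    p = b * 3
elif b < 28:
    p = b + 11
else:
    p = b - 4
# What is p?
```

Trace:
`b = 21` → b = 21
`if b < 14: ...` → b < 14 is False, b < 28 is True → p = 32
So p = 32

Answer: 32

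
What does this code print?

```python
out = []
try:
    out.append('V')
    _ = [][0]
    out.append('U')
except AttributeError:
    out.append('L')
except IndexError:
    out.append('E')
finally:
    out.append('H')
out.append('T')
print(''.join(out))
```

Execution trace: 'V' (try body) → 'E' (except IndexError) → 'H' (finally) → 'T' (after the try/except). Output: VEHT

Answer: VEHT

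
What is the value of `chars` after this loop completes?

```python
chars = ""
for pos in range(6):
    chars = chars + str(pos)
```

Concatenate digits 0 to 5
`chars` takes the values: "" → "0" → "01" → "012" → "0123" → "01234" → "012345"

Answer: "012345"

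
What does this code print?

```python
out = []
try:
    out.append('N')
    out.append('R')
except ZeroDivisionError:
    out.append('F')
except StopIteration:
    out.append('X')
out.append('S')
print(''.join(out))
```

Execution trace: 'N' (try body) → 'R' (try body, no exception) → 'S' (after the try/except). Output: NRS

Answer: NRS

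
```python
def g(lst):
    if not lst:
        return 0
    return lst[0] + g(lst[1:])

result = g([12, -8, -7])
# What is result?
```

12 + (-8) + (-7) + 0 = -3

Answer: -3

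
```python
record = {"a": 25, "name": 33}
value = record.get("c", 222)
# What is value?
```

Trace:
`record = {"a": 25, "name": 33}` → record = {'a': 25, 'name': 33}
`value = record.get("c", 222)` → value = 222
So value = 222

Answer: 222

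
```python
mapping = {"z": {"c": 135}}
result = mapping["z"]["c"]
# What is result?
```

Trace:
`mapping = {"z": {"c": 135}}` → mapping = {'z': {'c': 135}}
`result = mapping["z"]["c"]` → result = 135
So result = 135

Answer: 135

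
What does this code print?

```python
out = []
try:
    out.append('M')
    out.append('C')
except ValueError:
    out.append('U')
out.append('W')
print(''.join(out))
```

Execution trace: 'M' (try body) → 'C' (try body, no exception) → 'W' (after the try/except). Output: MCW

Answer: MCW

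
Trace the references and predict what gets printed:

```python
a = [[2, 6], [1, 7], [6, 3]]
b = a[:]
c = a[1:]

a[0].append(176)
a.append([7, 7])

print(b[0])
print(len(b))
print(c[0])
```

Key concept: slice with nested mutation.
Step by step:
`a = [[2, 6], [1, 7], [6, 3]]` → a = [[2, 6], [1, 7], [6, 3]]
`b = a[:]` → b = [[2, 6], [1, 7], [6, 3]]
`c = a[1:]` → c = [[1, 7], [6, 3]]
`a[0].append(176)` → a = [[2, 6, 176], [1, 7], [6, 3]]; b = [[2, 6, 176], [1, 7], [6, 3]]
`a.append([7, 7])` → a = [[2, 6, 176], [1, 7], [6, 3], [7, 7]]
`print(b[0])` → prints [2, 6, 176]
`print(len(b))` → prints 3
`print(c[0])` → prints [1, 7]

Answer:
[2, 6, 176]
3
[1, 7]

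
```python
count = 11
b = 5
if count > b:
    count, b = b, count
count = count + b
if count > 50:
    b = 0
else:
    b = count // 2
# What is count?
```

Trace:
`count = 11` → count = 11
`b = 5` → b = 5
`if count > b: ...` → count > b is True → count = 5; b = 11
`count = count + b` → count = 16
`if count > 50: ...` → count > 50 is False, take else branch → b = 8
So count = 16

Answer: 16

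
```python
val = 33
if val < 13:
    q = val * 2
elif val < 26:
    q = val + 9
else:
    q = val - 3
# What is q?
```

Trace:
`val = 33` → val = 33
`if val < 13: ...` → val < 13 is False, val < 26 is False, take else branch → q = 30
So q = 30

Answer: 30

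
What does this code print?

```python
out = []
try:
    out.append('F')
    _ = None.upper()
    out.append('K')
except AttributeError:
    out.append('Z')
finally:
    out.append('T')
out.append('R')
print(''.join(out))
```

Execution trace: 'F' (try body) → 'Z' (except AttributeError) → 'T' (finally) → 'R' (after the try/except). Output: FZTR

Answer: FZTR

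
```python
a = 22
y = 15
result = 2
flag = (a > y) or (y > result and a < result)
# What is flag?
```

Trace:
`a = 22` → a = 22
`y = 15` → y = 15
`result = 2` → result = 2
`flag = (a > y) or (y > result and a < result)` → flag = True
So flag = True

Answer: True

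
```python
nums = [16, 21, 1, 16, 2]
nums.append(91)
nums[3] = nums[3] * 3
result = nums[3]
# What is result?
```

Trace:
`nums = [16, 21, 1, 16, 2]` → nums = [16, 21, 1, 16, 2]
`nums.append(91)` → nums = [16, 21, 1, 16, 2, 91]
`nums[3] = nums[3] * 3` → nums = [16, 21, 1, 48, 2, 91]
`result = nums[3]` → result = 48
So result = 48

Answer: 48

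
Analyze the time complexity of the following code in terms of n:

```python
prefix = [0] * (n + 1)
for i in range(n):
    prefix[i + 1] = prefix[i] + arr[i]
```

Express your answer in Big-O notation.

This is Prefix sum computation. Time complexity: O(n).

Answer: O(n)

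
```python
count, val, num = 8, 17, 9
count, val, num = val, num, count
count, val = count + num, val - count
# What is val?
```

Trace:
`count, val, num = 8, 17, 9` → count = 8; val = 17; num = 9
`count, val, num = val, num, count` → count = 17; val = 9; num = 8
`count, val = count + num, val - count` → count = 25; val = -8
So val = -8

Answer: -8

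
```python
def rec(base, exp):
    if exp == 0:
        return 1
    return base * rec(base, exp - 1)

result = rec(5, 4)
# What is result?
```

rec(5, 4) = 5 * 5 * 5 * 5 = 625

Answer: 625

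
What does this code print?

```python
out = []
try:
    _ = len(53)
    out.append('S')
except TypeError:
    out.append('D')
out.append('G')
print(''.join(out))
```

Execution trace: 'D' (except TypeError) → 'G' (after the try/except). Output: DG

Answer: DG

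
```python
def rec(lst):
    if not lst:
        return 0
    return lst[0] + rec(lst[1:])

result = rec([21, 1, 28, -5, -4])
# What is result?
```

21 + 1 + 28 + (-5) + (-4) + 0 = 41

Answer: 41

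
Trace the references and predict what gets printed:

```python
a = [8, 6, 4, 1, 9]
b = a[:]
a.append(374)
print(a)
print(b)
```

Key concept: slice [:] creates copy.
Step by step:
`a = [8, 6, 4, 1, 9]` → a = [8, 6, 4, 1, 9]
`b = a[:]` → b = [8, 6, 4, 1, 9]
`a.append(374)` → a = [8, 6, 4, 1, 9, 374]
`print(a)` → prints [8, 6, 4, 1, 9, 374]
`print(b)` → prints [8, 6, 4, 1, 9]

Answer:
[8, 6, 4, 1, 9, 374]
[8, 6, 4, 1, 9]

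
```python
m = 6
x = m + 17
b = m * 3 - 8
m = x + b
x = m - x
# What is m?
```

Trace:
`m = 6` → m = 6
`x = m + 17` → x = 23
`b = m * 3 - 8` → b = 10
`m = x + b` → m = 33
`x = m - x` → x = 10
So m = 33

Answer: 33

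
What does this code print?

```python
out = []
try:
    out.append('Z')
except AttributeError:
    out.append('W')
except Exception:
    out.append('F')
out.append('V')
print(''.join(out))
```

Execution trace: 'Z' (try body, no exception) → 'V' (after the try/except). Output: ZV

Answer: ZV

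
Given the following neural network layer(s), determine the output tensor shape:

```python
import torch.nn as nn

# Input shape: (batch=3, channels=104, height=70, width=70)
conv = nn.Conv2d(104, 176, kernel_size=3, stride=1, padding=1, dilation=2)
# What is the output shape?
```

Input: (3, 104, 70, 70) -> Output: (3, 176, 68, 68)

Answer: (3, 176, 68, 68)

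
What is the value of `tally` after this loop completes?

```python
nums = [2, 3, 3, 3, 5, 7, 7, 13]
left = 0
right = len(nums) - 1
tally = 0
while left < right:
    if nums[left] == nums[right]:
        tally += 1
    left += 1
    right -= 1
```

Count matching pairs from ends
`tally` takes the values: 0

Answer: 0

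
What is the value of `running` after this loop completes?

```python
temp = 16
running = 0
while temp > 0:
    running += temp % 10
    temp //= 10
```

Sum digits of 16
`running` takes the values: 0 → 6 → 7

Answer: 7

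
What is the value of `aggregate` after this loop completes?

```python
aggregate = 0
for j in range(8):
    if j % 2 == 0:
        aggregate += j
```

Sum of even numbers 0 to 7
`aggregate` takes the values: 0 → 2 → 6 → 12

Answer: 12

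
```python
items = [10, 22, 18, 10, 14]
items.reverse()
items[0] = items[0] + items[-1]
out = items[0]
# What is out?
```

Trace:
`items = [10, 22, 18, 10, 14]` → items = [10, 22, 18, 10, 14]
`items.reverse()` → items = [14, 10, 18, 22, 10]
`items[0] = items[0] + items[-1]` → items = [24, 10, 18, 22, 10]
`out = items[0]` → out = 24
So out = 24

Answer: 24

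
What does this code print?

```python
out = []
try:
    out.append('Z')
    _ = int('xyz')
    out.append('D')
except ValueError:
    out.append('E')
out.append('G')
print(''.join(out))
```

Execution trace: 'Z' (try body) → 'E' (except ValueError) → 'G' (after the try/except). Output: ZEG

Answer: ZEG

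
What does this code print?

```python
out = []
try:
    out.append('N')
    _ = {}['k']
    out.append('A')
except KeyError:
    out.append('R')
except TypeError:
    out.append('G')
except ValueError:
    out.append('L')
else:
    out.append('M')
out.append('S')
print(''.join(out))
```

Execution trace: 'N' (try body) → 'R' (except KeyError) → 'S' (after the try/except). Output: NRS

Answer: NRS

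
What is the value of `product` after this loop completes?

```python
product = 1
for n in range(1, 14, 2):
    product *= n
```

Product of 1, 3, 5, ... up to 13
`product` takes the values: 1 → 3 → 15 → 105 → 945 → 10395 → 135135

Answer: 135135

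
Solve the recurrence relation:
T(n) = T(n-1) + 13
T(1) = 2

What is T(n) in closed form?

Unrolling: T(n) = T(1) + 13·(n-1) = 2 + 13(n-1) = 13n - 11.

Answer: T(n) = 13n - 11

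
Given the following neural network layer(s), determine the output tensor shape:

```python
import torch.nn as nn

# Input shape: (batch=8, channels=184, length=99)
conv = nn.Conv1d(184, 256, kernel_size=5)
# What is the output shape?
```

Input: (8, 184, 99) -> Output: (8, 256, 95)

Answer: (8, 256, 95)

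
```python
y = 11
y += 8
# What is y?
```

Trace:
`y = 11` → y = 11
`y += 8` → y = 19
So y = 19

Answer: 19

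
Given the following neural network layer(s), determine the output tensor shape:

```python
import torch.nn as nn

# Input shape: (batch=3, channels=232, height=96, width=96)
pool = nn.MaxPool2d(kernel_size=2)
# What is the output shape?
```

Input: (3, 232, 96, 96) -> Output: (3, 232, 48, 48)

Answer: (3, 232, 48, 48)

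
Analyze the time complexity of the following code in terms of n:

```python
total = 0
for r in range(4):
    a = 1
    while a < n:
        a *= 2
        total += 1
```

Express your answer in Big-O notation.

Each loop level contributes: 1 × log n. Multiplying the contributions gives O(log n).

Answer: O(log n)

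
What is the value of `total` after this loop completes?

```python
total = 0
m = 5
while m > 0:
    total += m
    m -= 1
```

Sum 5 down to 1
`total` takes the values: 0 → 5 → 9 → 12 → 14 → 15

Answer: 15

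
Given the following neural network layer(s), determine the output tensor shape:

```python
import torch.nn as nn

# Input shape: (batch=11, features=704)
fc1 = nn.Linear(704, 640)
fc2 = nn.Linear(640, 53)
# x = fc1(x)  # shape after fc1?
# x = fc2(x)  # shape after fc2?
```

Input: (11, 704) -> after fc1: (11, 640) -> Output: (11, 53)

Answer: (11, 53)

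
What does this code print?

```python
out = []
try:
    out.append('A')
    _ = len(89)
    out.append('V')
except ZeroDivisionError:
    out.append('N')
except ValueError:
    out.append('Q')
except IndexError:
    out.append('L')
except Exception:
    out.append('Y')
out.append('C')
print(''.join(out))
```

Execution trace: 'A' (try body) → 'Y' (except Exception) → 'C' (after the try/except). Output: AYC

Answer: AYC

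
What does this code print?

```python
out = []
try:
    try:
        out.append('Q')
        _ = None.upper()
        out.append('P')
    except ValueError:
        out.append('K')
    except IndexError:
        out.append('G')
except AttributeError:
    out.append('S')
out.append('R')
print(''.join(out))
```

Execution trace: 'Q' (try body) → 'S' (outer except AttributeError) → 'R' (after the try/except). Output: QSR

Answer: QSR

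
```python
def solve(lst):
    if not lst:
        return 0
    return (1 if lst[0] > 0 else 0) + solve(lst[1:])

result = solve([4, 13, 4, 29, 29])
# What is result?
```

Count of positive elements in [4, 13, 4, 29, 29] = 5

Answer: 5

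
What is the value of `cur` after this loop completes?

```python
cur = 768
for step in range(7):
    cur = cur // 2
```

Halve 7 times: 768 // 2^7 = 6
`cur` takes the values: 768 → 384 → 192 → 96 → 48 → 24 → 12 → 6

Answer: 6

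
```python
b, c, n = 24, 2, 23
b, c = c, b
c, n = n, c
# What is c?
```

Trace:
`b, c, n = 24, 2, 23` → b = 24; c = 2; n = 23
`b, c = c, b` → b = 2; c = 24
`c, n = n, c` → c = 23; n = 24
So c = 23

Answer: 23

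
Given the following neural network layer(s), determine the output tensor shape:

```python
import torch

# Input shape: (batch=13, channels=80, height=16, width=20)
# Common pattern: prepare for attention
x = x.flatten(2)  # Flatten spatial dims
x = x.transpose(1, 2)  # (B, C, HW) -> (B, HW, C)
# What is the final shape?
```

Input: (13, 80, 16, 20) -> after flatten(2): (13, 80, 320) -> Output: (13, 320, 80)

Answer: (13, 320, 80)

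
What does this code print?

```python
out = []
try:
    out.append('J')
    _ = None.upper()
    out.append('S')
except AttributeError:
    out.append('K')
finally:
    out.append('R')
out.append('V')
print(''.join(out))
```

Execution trace: 'J' (try body) → 'K' (except AttributeError) → 'R' (finally) → 'V' (after the try/except). Output: JKRV

Answer: JKRV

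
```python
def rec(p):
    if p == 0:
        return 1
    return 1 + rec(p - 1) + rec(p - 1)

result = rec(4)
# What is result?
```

rec(p) = 1 + 2·rec(p-1), rec(0)=1. Closed form: (1+1)·2^4 - 1 = 31.

Answer: 31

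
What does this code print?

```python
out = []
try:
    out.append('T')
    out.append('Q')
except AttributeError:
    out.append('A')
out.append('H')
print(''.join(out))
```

Execution trace: 'T' (try body) → 'Q' (try body, no exception) → 'H' (after the try/except). Output: TQH

Answer: TQH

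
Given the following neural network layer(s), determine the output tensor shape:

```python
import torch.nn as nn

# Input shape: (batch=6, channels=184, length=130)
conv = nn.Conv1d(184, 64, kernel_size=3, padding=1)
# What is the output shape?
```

Input: (6, 184, 130) -> Output: (6, 64, 130)

Answer: (6, 64, 130)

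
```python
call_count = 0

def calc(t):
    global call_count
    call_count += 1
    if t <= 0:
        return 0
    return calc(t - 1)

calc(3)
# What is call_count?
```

Linear recursion stepping by 1: 4 calls from t=3 down to ≤0.

Answer: 4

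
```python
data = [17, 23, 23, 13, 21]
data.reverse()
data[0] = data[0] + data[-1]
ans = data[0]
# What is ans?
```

Trace:
`data = [17, 23, 23, 13, 21]` → data = [17, 23, 23, 13, 21]
`data.reverse()` → data = [21, 13, 23, 23, 17]
`data[0] = data[0] + data[-1]` → data = [38, 13, 23, 23, 17]
`ans = data[0]` → ans = 38
So ans = 38

Answer: 38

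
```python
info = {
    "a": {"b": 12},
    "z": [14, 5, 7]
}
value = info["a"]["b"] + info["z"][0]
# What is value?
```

Trace:
`info = { ...` → info = {'a': {'b': 12}, 'z': [14, 5, 7]}
`value = info["a"]["b"] + info["z"][0]` → value = 26
So value = 26

Answer: 26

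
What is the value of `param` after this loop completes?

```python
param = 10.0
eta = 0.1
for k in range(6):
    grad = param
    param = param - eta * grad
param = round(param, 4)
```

Gradient descent: w = 10.0 * (1 - 0.1)^6
`param` takes the values: 10.0 → 9.0 → 8.1 → 7.29 → 6.561 → 5.9049 → 5.31441 → 5.3144

Answer: 5.3144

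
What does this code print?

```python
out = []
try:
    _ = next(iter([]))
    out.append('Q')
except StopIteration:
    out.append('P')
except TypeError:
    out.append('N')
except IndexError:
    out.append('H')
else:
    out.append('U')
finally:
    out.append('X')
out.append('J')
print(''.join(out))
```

Execution trace: 'P' (except StopIteration) → 'X' (finally) → 'J' (after the try/except). Output: PXJ

Answer: PXJ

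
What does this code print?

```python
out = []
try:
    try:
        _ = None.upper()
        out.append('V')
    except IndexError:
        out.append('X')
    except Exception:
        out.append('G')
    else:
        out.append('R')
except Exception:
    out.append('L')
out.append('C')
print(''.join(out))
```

Execution trace: 'G' (inner except Exception) → 'C' (after the try/except). Output: GC

Answer: GC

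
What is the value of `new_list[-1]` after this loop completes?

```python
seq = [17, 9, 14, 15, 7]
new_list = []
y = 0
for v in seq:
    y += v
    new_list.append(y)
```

Cumulative sum ends at 62
`new_list` takes the values: [] → [17] → [17, 26] → [17, 26, 40] → [17, 26, 40, 55] → [17, 26, 40, 55, 62]
So `new_list[-1]` = 62

Answer: 62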